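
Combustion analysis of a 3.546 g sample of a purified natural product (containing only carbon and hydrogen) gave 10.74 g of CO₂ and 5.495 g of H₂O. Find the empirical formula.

C2H5

mol C = 10.74 g CO₂ ÷ 44.009 g/mol = 0.24404 mol
mol H = 2 × 5.495 g H₂O ÷ 18.015 g/mol = 0.61005 mol
Divide by the smallest (0.24404 mol): C 1.000, H 2.500
Multiplying each by 2 gives whole numbers: C 2.00, H 5.00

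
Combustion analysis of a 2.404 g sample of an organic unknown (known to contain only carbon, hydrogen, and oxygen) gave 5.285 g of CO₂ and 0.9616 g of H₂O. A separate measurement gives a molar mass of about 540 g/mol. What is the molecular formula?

C27H24O12

mol C = 5.285 g CO₂ ÷ 44.009 g/mol = 0.12009 mol
mol H = 2 × 0.9616 g H₂O ÷ 18.015 g/mol = 0.10676 mol
mass O = 2.404 − (1.4424 + 0.10761) = 0.85400 g → mol O = 0.85400 ÷ 15.999 = 0.053378 mol
Divide by the smallest (0.053378 mol): C 2.250, H 2.000, O 1.000
Multiplying each by 4 gives whole numbers: C 9.00, H 8.00, O 4.00
Empirical formula: C9H8O4
Empirical-formula mass = 180.16 g/mol; 540 ÷ 180.16 ≈ 3, so the molecular formula is C27H24O12.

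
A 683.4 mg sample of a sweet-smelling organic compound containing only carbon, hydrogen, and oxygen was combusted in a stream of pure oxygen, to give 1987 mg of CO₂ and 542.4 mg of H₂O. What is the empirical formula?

C9H12O

mol C = 1.987 g CO₂ ÷ 44.009 g/mol = 0.045150 mol
mol H = 2 × 0.5424 g H₂O ÷ 18.015 g/mol = 0.060216 mol
mass O = 0.6834 − (0.54229 + 0.060698) = 0.080407 g → mol O = 0.080407 ÷ 15.999 = 0.0050257 mol
Divide by the smallest (0.0050257 mol): C 8.984, H 11.982, O 1.000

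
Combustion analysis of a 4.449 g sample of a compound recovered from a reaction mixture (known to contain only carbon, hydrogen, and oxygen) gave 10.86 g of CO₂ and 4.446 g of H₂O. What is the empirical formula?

mol C = 10.86 g CO₂ ÷ 44.009 g/mol = 0.24677 mol
mol H = 2 × 4.446 g H₂O ÷ 18.015 g/mol = 0.49359 mol
mass O = 4.449 − (2.9639 + 0.49754) = 0.98754 g → mol O = 0.98754 ÷ 15.999 = 0.061725 mol
Divide by the smallest (0.061725 mol): C 3.998, H 7.997, O 1.000

C4H8O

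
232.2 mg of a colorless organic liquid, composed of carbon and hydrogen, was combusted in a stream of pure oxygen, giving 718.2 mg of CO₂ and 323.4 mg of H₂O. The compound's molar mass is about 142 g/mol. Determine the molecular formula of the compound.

mol C = 0.7182 g CO₂ ÷ 44.009 g/mol = 0.016319 mol
mol H = 2 × 0.3234 g H₂O ÷ 18.015 g/mol = 0.035903 mol
Divide by the smallest (0.016319 mol): C 1.000, H 2.200
Multiplying each by 5 gives whole numbers: C 5.00, H 11.00
Empirical formula: C5H11
Empirical-formula mass = 71.14 g/mol; 142 ÷ 71.14 ≈ 2, so the molecular formula is C10H22.

C10H22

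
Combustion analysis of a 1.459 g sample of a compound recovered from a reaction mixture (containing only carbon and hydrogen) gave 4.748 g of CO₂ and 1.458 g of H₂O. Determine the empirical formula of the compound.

C2H3

mol C = 4.748 g CO₂ ÷ 44.009 g/mol = 0.10789 mol
mol H = 2 × 1.458 g H₂O ÷ 18.015 g/mol = 0.16187 mol
Divide by the smallest (0.10789 mol): C 1.000, H 1.500
Multiplying each by 2 gives whole numbers: C 2.00, H 3.00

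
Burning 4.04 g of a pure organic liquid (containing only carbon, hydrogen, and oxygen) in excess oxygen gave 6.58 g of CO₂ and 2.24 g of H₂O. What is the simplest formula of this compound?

C6H10O5

mol C = 6.58 g CO₂ ÷ 44.009 g/mol = 0.1495 mol
mol H = 2 × 2.24 g H₂O ÷ 18.015 g/mol = 0.2487 mol
mass O = 4.04 − (1.796 + 0.2507) = 1.994 g → mol O = 1.994 ÷ 15.999 = 0.1246 mol
Divide by the smallest (0.1246 mol): C 1.200, H 1.996, O 1.000
Multiplying each by 5 gives whole numbers: C 6.00, H 9.98, O 5.00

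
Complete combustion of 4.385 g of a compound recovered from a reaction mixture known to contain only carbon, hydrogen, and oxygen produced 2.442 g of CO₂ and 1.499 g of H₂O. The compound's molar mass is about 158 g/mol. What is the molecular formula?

C2H6O8

mol C = 2.442 g CO₂ ÷ 44.009 g/mol = 0.055489 mol
mol H = 2 × 1.499 g H₂O ÷ 18.015 g/mol = 0.16642 mol
mass O = 4.385 − (0.66647 + 0.16775) = 3.5508 g → mol O = 3.5508 ÷ 15.999 = 0.22194 mol
Divide by the smallest (0.055489 mol): C 1.000, H 2.999, O 4.000
Empirical formula: CH3O4
Empirical-formula mass = 79.03 g/mol; 158 ÷ 79.03 ≈ 2, so the molecular formula is C2H6O8.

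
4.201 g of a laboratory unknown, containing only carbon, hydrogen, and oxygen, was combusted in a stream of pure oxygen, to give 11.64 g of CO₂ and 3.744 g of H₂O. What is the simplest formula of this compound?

C7H11O

mol C = 11.64 g CO₂ ÷ 44.009 g/mol = 0.26449 mol
mol H = 2 × 3.744 g H₂O ÷ 18.015 g/mol = 0.41565 mol
mass O = 4.201 − (3.1768 + 0.41898) = 0.60522 g → mol O = 0.60522 ÷ 15.999 = 0.037828 mol
Divide by the smallest (0.037828 mol): C 6.992, H 10.988, O 1.000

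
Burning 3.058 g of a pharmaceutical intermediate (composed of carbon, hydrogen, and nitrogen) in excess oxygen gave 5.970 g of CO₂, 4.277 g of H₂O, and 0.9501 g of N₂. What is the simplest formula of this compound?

mol C = 5.970 g CO₂ ÷ 44.009 g/mol = 0.13565 mol
mol H = 2 × 4.277 g H₂O ÷ 18.015 g/mol = 0.47483 mol
mol N = 2 × 0.9501 g N₂ ÷ 28.014 g/mol = 0.067830 mol
Divide by the smallest (0.067830 mol): C 2.000, H 7.000, N 1.000

C2H7N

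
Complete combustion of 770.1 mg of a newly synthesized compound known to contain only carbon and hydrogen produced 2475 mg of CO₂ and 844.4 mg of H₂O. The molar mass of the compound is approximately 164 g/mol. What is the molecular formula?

C12H20

mol C = 2.475 g CO₂ ÷ 44.009 g/mol = 0.056238 mol
mol H = 2 × 0.8444 g H₂O ÷ 18.015 g/mol = 0.093744 mol
Divide by the smallest (0.056238 mol): C 1.000, H 1.667
Multiplying each by 3 gives whole numbers: C 3.00, H 5.00
Empirical formula: C3H5
Empirical-formula mass = 41.07 g/mol; 164 ÷ 41.07 ≈ 4, so the molecular formula is C12H20.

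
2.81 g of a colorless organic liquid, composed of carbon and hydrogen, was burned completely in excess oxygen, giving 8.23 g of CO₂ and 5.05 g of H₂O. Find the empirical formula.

CH3

mol C = 8.23 g CO₂ ÷ 44.009 g/mol = 0.1870 mol
mol H = 2 × 5.05 g H₂O ÷ 18.015 g/mol = 0.5606 mol
Divide by the smallest (0.1870 mol): C 1.000, H 2.998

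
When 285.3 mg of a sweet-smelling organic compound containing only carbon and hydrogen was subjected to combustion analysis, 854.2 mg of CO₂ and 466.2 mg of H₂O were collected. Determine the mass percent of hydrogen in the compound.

mol C = 0.8542 g CO₂ ÷ 44.009 g/mol = 0.019410 mol
mol H = 2 × 0.4662 g H₂O ÷ 18.015 g/mol = 0.051757 mol
mass % H = 0.052171 g ÷ 0.2853 g × 100%

18.29%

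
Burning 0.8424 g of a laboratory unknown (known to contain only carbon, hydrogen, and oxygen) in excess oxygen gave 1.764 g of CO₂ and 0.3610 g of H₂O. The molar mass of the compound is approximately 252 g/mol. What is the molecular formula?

mol C = 1.764 g CO₂ ÷ 44.009 g/mol = 0.040083 mol
mol H = 2 × 0.3610 g H₂O ÷ 18.015 g/mol = 0.040078 mol
mass O = 0.8424 − (0.48143 + 0.040398) = 0.32057 g → mol O = 0.32057 ÷ 15.999 = 0.020037 mol
Divide by the smallest (0.020037 mol): C 2.000, H 2.000, O 1.000
Empirical formula: C2H2O
Empirical-formula mass = 42.04 g/mol; 252 ÷ 42.04 ≈ 6, so the molecular formula is C12H12O6.

C12H12O6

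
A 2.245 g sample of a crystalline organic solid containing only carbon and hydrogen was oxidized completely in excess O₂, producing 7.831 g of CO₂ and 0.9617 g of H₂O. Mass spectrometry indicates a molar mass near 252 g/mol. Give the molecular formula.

C20H12

mol C = 7.831 g CO₂ ÷ 44.009 g/mol = 0.17794 mol
mol H = 2 × 0.9617 g H₂O ÷ 18.015 g/mol = 0.10677 mol
Divide by the smallest (0.10677 mol): C 1.667, H 1.000
Multiplying each by 3 gives whole numbers: C 5.00, H 3.00
Empirical formula: C5H3
Empirical-formula mass = 63.08 g/mol; 252 ÷ 63.08 ≈ 4, so the molecular formula is C20H12.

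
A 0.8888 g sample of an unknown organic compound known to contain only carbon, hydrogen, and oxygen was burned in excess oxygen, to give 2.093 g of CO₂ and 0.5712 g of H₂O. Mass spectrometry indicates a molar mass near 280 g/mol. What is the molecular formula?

C15H20O5

mol C = 2.093 g CO₂ ÷ 44.009 g/mol = 0.047558 mol
mol H = 2 × 0.5712 g H₂O ÷ 18.015 g/mol = 0.063414 mol
mass O = 0.8888 − (0.57122 + 0.063921) = 0.25365 g → mol O = 0.25365 ÷ 15.999 = 0.015854 mol
Divide by the smallest (0.015854 mol): C 3.000, H 4.000, O 1.000
Empirical formula: C3H4O
Empirical-formula mass = 56.06 g/mol; 280 ÷ 56.06 ≈ 5, so the molecular formula is C15H20O5.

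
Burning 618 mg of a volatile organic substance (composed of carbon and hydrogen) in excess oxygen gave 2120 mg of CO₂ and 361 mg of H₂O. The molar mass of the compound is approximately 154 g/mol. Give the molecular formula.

C12H10

mol C = 2.12 g CO₂ ÷ 44.009 g/mol = 0.04817 mol
mol H = 2 × 0.361 g H₂O ÷ 18.015 g/mol = 0.04008 mol
Divide by the smallest (0.04008 mol): C 1.202, H 1.000
Multiplying each by 5 gives whole numbers: C 6.01, H 5.00
Empirical formula: C6H5
Empirical-formula mass = 77.11 g/mol; 154 ÷ 77.11 ≈ 2, so the molecular formula is C12H10.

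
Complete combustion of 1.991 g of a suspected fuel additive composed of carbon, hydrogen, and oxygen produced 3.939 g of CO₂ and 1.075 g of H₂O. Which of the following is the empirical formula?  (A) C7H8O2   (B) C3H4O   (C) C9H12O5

mol C = 3.939 g CO₂ ÷ 44.009 g/mol = 0.089504 mol
mol H = 2 × 1.075 g H₂O ÷ 18.015 g/mol = 0.11934 mol
mass O = 1.991 − (1.0750 + 0.12030) = 0.79566 g → mol O = 0.79566 ÷ 15.999 = 0.049732 mol
Divide by the smallest (0.049732 mol): C 1.800, H 2.400, O 1.000
Multiplying each by 5 gives whole numbers: C 9.00, H 12.00, O 5.00

(C) C9H12O5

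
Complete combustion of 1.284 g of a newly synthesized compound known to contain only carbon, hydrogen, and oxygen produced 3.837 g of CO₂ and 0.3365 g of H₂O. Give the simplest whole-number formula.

C7H3O

mol C = 3.837 g CO₂ ÷ 44.009 g/mol = 0.087187 mol
mol H = 2 × 0.3365 g H₂O ÷ 18.015 g/mol = 0.037358 mol
mass O = 1.284 − (1.0472 + 0.037657) = 0.19914 g → mol O = 0.19914 ÷ 15.999 = 0.012447 mol
Divide by the smallest (0.012447 mol): C 7.004, H 3.001, O 1.000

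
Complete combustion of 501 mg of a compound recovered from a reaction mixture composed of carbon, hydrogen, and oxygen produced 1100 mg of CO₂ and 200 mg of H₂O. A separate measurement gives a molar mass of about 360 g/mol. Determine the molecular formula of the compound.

mol C = 1.10 g CO₂ ÷ 44.009 g/mol = 0.02499 mol
mol H = 2 × 0.200 g H₂O ÷ 18.015 g/mol = 0.02220 mol
mass O = 0.501 − (0.3002 + 0.02238) = 0.1784 g → mol O = 0.1784 ÷ 15.999 = 0.01115 mol
Divide by the smallest (0.01115 mol): C 2.241, H 1.991, O 1.000
Multiplying each by 4 gives whole numbers: C 8.97, H 7.96, O 4.00
Empirical formula: C9H8O4
Empirical-formula mass = 180.16 g/mol; 360 ÷ 180.16 ≈ 2, so the molecular formula is C18H16O8.

C18H16O8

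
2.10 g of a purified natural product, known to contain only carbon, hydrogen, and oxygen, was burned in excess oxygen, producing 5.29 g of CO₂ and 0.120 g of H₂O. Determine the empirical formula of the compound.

C9HO3

mol C = 5.29 g CO₂ ÷ 44.009 g/mol = 0.1202 mol
mol H = 2 × 0.120 g H₂O ÷ 18.015 g/mol = 0.01332 mol
mass O = 2.10 − (1.444 + 0.01343) = 0.6428 g → mol O = 0.6428 ÷ 15.999 = 0.04018 mol
Divide by the smallest (0.01332 mol): C 9.023, H 1.000, O 3.016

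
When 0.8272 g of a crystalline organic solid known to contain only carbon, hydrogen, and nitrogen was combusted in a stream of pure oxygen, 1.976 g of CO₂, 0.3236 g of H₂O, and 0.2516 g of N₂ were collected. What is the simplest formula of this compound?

C5H4N2

mol C = 1.976 g CO₂ ÷ 44.009 g/mol = 0.044900 mol
mol H = 2 × 0.3236 g H₂O ÷ 18.015 g/mol = 0.035926 mol
mol N = 2 × 0.2516 g N₂ ÷ 28.014 g/mol = 0.017962 mol
Divide by the smallest (0.017962 mol): C 2.500, H 2.000, N 1.000
Multiplying each by 2 gives whole numbers: C 5.00, H 4.00, N 2.00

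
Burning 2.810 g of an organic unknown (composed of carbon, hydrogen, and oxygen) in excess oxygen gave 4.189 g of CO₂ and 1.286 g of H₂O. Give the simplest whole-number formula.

mol C = 4.189 g CO₂ ÷ 44.009 g/mol = 0.095185 mol
mol H = 2 × 1.286 g H₂O ÷ 18.015 g/mol = 0.14277 mol
mass O = 2.810 − (1.1433 + 0.14391) = 1.5228 g → mol O = 1.5228 ÷ 15.999 = 0.095182 mol
Divide by the smallest (0.095182 mol): C 1.000, H 1.500, O 1.000
Multiplying each by 2 gives whole numbers: C 2.00, H 3.00, O 2.00

C2H3O2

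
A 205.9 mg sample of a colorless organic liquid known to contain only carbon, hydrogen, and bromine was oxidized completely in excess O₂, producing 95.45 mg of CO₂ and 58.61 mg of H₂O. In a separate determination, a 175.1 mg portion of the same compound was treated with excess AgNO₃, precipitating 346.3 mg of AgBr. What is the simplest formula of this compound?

mol C = 0.09545 g CO₂ ÷ 44.009 g/mol = 0.0021689 mol
mol H = 2 × 0.05861 g H₂O ÷ 18.015 g/mol = 0.0065068 mol
From the AgBr data: mol Br per gram of compound = (0.3463 ÷ 187.772) ÷ 0.1751 = 0.010533 mol/g, so in the 0.2059 g combustion sample mol Br = 0.0021687 mol
Divide by the smallest (0.0021687 mol): C 1.000, H 3.000, Br 1.000

CH3Br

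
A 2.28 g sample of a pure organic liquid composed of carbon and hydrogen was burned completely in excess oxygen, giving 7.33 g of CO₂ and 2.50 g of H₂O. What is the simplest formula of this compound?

C3H5

mol C = 7.33 g CO₂ ÷ 44.009 g/mol = 0.1666 mol
mol H = 2 × 2.50 g H₂O ÷ 18.015 g/mol = 0.2775 mol
Divide by the smallest (0.1666 mol): C 1.000, H 1.666
Multiplying each by 3 gives whole numbers: C 3.00, H 5.00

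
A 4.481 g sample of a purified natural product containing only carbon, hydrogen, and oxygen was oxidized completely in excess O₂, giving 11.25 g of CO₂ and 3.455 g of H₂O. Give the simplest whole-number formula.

mol C = 11.25 g CO₂ ÷ 44.009 g/mol = 0.25563 mol
mol H = 2 × 3.455 g H₂O ÷ 18.015 g/mol = 0.38357 mol
mass O = 4.481 − (3.0704 + 0.38664) = 1.0240 g → mol O = 1.0240 ÷ 15.999 = 0.064004 mol
Divide by the smallest (0.064004 mol): C 3.994, H 5.993, O 1.000

C4H6O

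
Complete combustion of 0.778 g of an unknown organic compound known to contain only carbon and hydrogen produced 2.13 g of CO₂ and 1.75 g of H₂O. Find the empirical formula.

CH4

mol C = 2.13 g CO₂ ÷ 44.009 g/mol = 0.04840 mol
mol H = 2 × 1.75 g H₂O ÷ 18.015 g/mol = 0.1943 mol
Divide by the smallest (0.04840 mol): C 1.000, H 4.014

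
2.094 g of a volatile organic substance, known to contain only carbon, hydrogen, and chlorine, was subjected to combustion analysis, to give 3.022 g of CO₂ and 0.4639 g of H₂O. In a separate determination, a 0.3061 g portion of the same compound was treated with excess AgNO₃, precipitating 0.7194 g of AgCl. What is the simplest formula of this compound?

mol C = 3.022 g CO₂ ÷ 44.009 g/mol = 0.068668 mol
mol H = 2 × 0.4639 g H₂O ÷ 18.015 g/mol = 0.051502 mol
From the AgCl data: mol Cl per gram of compound = (0.7194 ÷ 143.318) ÷ 0.3061 = 0.016399 mol/g, so in the 2.094 g combustion sample mol Cl = 0.034339 mol
Divide by the smallest (0.034339 mol): C 2.000, H 1.500, Cl 1.000
Multiplying each by 2 gives whole numbers: C 4.00, H 3.00, Cl 2.00

C4H3Cl2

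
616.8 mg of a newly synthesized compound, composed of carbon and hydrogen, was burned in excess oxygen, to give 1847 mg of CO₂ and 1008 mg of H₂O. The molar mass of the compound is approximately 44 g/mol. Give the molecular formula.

mol C = 1.847 g CO₂ ÷ 44.009 g/mol = 0.041969 mol
mol H = 2 × 1.008 g H₂O ÷ 18.015 g/mol = 0.11191 mol
Divide by the smallest (0.041969 mol): C 1.000, H 2.666
Multiplying each by 3 gives whole numbers: C 3.00, H 8.00
Empirical formula: C3H8
Empirical-formula mass = 44.10 g/mol; 44 ÷ 44.10 ≈ 1, so the molecular formula is C3H8.

C3H8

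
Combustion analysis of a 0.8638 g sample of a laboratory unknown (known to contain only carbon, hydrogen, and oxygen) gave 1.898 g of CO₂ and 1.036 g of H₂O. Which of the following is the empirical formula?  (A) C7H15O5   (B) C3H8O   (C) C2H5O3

(B) C3H8O

mol C = 1.898 g CO₂ ÷ 44.009 g/mol = 0.043128 mol
mol H = 2 × 1.036 g H₂O ÷ 18.015 g/mol = 0.11502 mol
mass O = 0.8638 − (0.51800 + 0.11594) = 0.22986 g → mol O = 0.22986 ÷ 15.999 = 0.014367 mol
Divide by the smallest (0.014367 mol): C 3.002, H 8.005, O 1.000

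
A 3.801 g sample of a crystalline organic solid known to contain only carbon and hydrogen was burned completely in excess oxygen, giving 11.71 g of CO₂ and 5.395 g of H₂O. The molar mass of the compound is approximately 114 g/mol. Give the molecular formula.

C8H18

mol C = 11.71 g CO₂ ÷ 44.009 g/mol = 0.26608 mol
mol H = 2 × 5.395 g H₂O ÷ 18.015 g/mol = 0.59895 mol
Divide by the smallest (0.26608 mol): C 1.000, H 2.251
Multiplying each by 4 gives whole numbers: C 4.00, H 9.00
Empirical formula: C4H9
Empirical-formula mass = 57.12 g/mol; 114 ÷ 57.12 ≈ 2, so the molecular formula is C8H18.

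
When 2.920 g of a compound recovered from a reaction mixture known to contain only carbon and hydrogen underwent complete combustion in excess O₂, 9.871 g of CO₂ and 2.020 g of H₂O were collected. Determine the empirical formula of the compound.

mol C = 9.871 g CO₂ ÷ 44.009 g/mol = 0.22430 mol
mol H = 2 × 2.020 g H₂O ÷ 18.015 g/mol = 0.22426 mol
Divide by the smallest (0.22426 mol): C 1.000, H 1.000

CH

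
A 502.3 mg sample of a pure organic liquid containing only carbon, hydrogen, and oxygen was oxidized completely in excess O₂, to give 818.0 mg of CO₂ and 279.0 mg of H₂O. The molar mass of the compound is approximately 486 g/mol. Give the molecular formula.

C18H30O15

mol C = 0.8180 g CO₂ ÷ 44.009 g/mol = 0.018587 mol
mol H = 2 × 0.2790 g H₂O ÷ 18.015 g/mol = 0.030974 mol
mass O = 0.5023 − (0.22325 + 0.031222) = 0.24783 g → mol O = 0.24783 ÷ 15.999 = 0.015490 mol
Divide by the smallest (0.015490 mol): C 1.200, H 2.000, O 1.000
Multiplying each by 5 gives whole numbers: C 6.00, H 10.00, O 5.00
Empirical formula: C6H10O5
Empirical-formula mass = 162.14 g/mol; 486 ÷ 162.14 ≈ 3, so the molecular formula is C18H30O15.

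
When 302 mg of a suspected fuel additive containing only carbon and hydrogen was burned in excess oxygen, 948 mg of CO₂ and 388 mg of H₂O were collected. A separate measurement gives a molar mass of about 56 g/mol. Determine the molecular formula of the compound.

mol C = 0.948 g CO₂ ÷ 44.009 g/mol = 0.02154 mol
mol H = 2 × 0.388 g H₂O ÷ 18.015 g/mol = 0.04308 mol
Divide by the smallest (0.02154 mol): C 1.000, H 2.000
Empirical formula: CH2
Empirical-formula mass = 14.03 g/mol; 56 ÷ 14.03 ≈ 4, so the molecular formula is C4H8.

C4H8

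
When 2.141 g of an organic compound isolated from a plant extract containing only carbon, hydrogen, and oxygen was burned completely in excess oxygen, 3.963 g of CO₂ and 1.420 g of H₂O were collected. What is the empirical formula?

mol C = 3.963 g CO₂ ÷ 44.009 g/mol = 0.090050 mol
mol H = 2 × 1.420 g H₂O ÷ 18.015 g/mol = 0.15765 mol
mass O = 2.141 − (1.0816 + 0.15891) = 0.90050 g → mol O = 0.90050 ÷ 15.999 = 0.056285 mol
Divide by the smallest (0.056285 mol): C 1.600, H 2.801, O 1.000
Multiplying each by 5 gives whole numbers: C 8.00, H 14.00, O 5.00

C8H14O5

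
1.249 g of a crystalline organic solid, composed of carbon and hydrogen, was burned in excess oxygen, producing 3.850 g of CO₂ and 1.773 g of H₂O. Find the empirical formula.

C4H9

mol C = 3.850 g CO₂ ÷ 44.009 g/mol = 0.087482 mol
mol H = 2 × 1.773 g H₂O ÷ 18.015 g/mol = 0.19684 mol
Divide by the smallest (0.087482 mol): C 1.000, H 2.250
Multiplying each by 4 gives whole numbers: C 4.00, H 9.00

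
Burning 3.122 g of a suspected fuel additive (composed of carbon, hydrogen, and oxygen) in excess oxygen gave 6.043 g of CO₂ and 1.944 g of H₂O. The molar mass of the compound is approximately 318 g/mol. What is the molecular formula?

C14H22O8

mol C = 6.043 g CO₂ ÷ 44.009 g/mol = 0.13731 mol
mol H = 2 × 1.944 g H₂O ÷ 18.015 g/mol = 0.21582 mol
mass O = 3.122 − (1.6493 + 0.21755) = 1.2552 g → mol O = 1.2552 ÷ 15.999 = 0.078454 mol
Divide by the smallest (0.078454 mol): C 1.750, H 2.751, O 1.000
Multiplying each by 4 gives whole numbers: C 7.00, H 11.00, O 4.00
Empirical formula: C7H11O4
Empirical-formula mass = 159.16 g/mol; 318 ÷ 159.16 ≈ 2, so the molecular formula is C14H22O8.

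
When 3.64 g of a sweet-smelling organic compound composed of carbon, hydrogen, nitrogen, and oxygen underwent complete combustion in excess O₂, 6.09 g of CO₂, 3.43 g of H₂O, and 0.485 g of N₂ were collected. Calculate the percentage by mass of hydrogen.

mol C = 6.09 g CO₂ ÷ 44.009 g/mol = 0.1384 mol
mol H = 2 × 3.43 g H₂O ÷ 18.015 g/mol = 0.3808 mol
mol N = 2 × 0.485 g N₂ ÷ 28.014 g/mol = 0.03463 mol
mass O = 3.64 − (1.662 + 0.3838 + 0.4850) = 1.109 g → mol O = 1.109 ÷ 15.999 = 0.06932 mol
mass % H = 0.3838 g ÷ 3.64 g × 100%

10.5%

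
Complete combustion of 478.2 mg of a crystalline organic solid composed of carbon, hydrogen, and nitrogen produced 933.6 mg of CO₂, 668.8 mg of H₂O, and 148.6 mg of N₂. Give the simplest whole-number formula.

mol C = 0.9336 g CO₂ ÷ 44.009 g/mol = 0.021214 mol
mol H = 2 × 0.6688 g H₂O ÷ 18.015 g/mol = 0.074249 mol
mol N = 2 × 0.1486 g N₂ ÷ 28.014 g/mol = 0.010609 mol
Divide by the smallest (0.010609 mol): C 2.000, H 6.999, N 1.000

C2H7N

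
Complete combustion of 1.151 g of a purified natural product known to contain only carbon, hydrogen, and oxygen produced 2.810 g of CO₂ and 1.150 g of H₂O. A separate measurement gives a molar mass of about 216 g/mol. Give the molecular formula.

C12H24O3

mol C = 2.810 g CO₂ ÷ 44.009 g/mol = 0.063851 mol
mol H = 2 × 1.150 g H₂O ÷ 18.015 g/mol = 0.12767 mol
mass O = 1.151 − (0.76691 + 0.12869) = 0.25540 g → mol O = 0.25540 ÷ 15.999 = 0.015963 mol
Divide by the smallest (0.015963 mol): C 4.000, H 7.998, O 1.000
Empirical formula: C4H8O
Empirical-formula mass = 72.11 g/mol; 216 ÷ 72.11 ≈ 3, so the molecular formula is C12H24O3.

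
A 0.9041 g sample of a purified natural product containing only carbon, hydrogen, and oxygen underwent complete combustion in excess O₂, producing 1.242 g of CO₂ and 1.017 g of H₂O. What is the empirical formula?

mol C = 1.242 g CO₂ ÷ 44.009 g/mol = 0.028222 mol
mol H = 2 × 1.017 g H₂O ÷ 18.015 g/mol = 0.11291 mol
mass O = 0.9041 − (0.33897 + 0.11381) = 0.45132 g → mol O = 0.45132 ÷ 15.999 = 0.028209 mol
Divide by the smallest (0.028209 mol): C 1.000, H 4.002, O 1.000

CH4O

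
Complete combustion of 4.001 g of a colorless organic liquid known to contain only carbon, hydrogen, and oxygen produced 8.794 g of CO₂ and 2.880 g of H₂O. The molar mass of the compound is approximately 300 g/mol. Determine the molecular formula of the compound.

C15H24O6

mol C = 8.794 g CO₂ ÷ 44.009 g/mol = 0.19982 mol
mol H = 2 × 2.880 g H₂O ÷ 18.015 g/mol = 0.31973 mol
mass O = 4.001 − (2.4001 + 0.32229) = 1.2786 g → mol O = 1.2786 ÷ 15.999 = 0.079920 mol
Divide by the smallest (0.079920 mol): C 2.500, H 4.001, O 1.000
Multiplying each by 2 gives whole numbers: C 5.00, H 8.00, O 2.00
Empirical formula: C5H8O2
Empirical-formula mass = 100.12 g/mol; 300 ÷ 100.12 ≈ 3, so the molecular formula is C15H24O6.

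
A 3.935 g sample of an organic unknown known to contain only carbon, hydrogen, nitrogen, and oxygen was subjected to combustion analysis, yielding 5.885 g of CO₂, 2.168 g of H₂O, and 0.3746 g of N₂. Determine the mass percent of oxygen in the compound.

mol C = 5.885 g CO₂ ÷ 44.009 g/mol = 0.13372 mol
mol H = 2 × 2.168 g H₂O ÷ 18.015 g/mol = 0.24069 mol
mol N = 2 × 0.3746 g N₂ ÷ 28.014 g/mol = 0.026744 mol
mass O = 3.935 − (1.6061 + 0.24261 + 0.37460) = 1.7116 g → mol O = 1.7116 ÷ 15.999 = 0.10698 mol
mass % O = 1.7116 g ÷ 3.935 g × 100%

43.50%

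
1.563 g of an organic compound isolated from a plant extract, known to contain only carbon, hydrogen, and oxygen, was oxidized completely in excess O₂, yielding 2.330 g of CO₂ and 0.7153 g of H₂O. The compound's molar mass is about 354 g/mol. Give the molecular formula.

C12H18O12

mol C = 2.330 g CO₂ ÷ 44.009 g/mol = 0.052944 mol
mol H = 2 × 0.7153 g H₂O ÷ 18.015 g/mol = 0.079412 mol
mass O = 1.563 − (0.63591 + 0.080047) = 0.84705 g → mol O = 0.84705 ÷ 15.999 = 0.052944 mol
Divide by the smallest (0.052944 mol): C 1.000, H 1.500, O 1.000
Multiplying each by 2 gives whole numbers: C 2.00, H 3.00, O 2.00
Empirical formula: C2H3O2
Empirical-formula mass = 59.04 g/mol; 354 ÷ 59.04 ≈ 6, so the molecular formula is C12H18O12.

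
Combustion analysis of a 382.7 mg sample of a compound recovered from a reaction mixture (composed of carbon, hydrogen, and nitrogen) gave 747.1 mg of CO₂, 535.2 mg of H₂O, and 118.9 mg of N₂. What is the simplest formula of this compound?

C2H7N

mol C = 0.7471 g CO₂ ÷ 44.009 g/mol = 0.016976 mol
mol H = 2 × 0.5352 g H₂O ÷ 18.015 g/mol = 0.059417 mol
mol N = 2 × 0.1189 g N₂ ÷ 28.014 g/mol = 0.0084886 mol
Divide by the smallest (0.0084886 mol): C 2.000, H 7.000, N 1.000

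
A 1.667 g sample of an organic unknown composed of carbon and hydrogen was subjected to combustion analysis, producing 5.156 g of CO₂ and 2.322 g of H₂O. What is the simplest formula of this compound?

C5H11

mol C = 5.156 g CO₂ ÷ 44.009 g/mol = 0.11716 mol
mol H = 2 × 2.322 g H₂O ÷ 18.015 g/mol = 0.25779 mol
Divide by the smallest (0.11716 mol): C 1.000, H 2.200
Multiplying each by 5 gives whole numbers: C 5.00, H 11.00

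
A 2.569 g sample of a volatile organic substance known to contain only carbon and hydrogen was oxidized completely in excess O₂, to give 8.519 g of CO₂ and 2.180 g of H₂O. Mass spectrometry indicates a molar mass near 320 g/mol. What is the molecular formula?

C24H30

mol C = 8.519 g CO₂ ÷ 44.009 g/mol = 0.19357 mol
mol H = 2 × 2.180 g H₂O ÷ 18.015 g/mol = 0.24202 mol
Divide by the smallest (0.19357 mol): C 1.000, H 1.250
Multiplying each by 4 gives whole numbers: C 4.00, H 5.00
Empirical formula: C4H5
Empirical-formula mass = 53.08 g/mol; 320 ÷ 53.08 ≈ 6, so the molecular formula is C24H30.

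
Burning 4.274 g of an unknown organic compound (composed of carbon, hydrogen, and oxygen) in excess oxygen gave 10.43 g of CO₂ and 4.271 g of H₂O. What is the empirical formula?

C4H8O

mol C = 10.43 g CO₂ ÷ 44.009 g/mol = 0.23700 mol
mol H = 2 × 4.271 g H₂O ÷ 18.015 g/mol = 0.47416 mol
mass O = 4.274 − (2.8466 + 0.47795) = 0.94948 g → mol O = 0.94948 ÷ 15.999 = 0.059346 mol
Divide by the smallest (0.059346 mol): C 3.993, H 7.990, O 1.000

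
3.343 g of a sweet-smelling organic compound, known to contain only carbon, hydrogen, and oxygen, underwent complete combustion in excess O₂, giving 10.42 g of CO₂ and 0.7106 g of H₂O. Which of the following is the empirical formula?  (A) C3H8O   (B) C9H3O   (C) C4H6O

mol C = 10.42 g CO₂ ÷ 44.009 g/mol = 0.23677 mol
mol H = 2 × 0.7106 g H₂O ÷ 18.015 g/mol = 0.078890 mol
mass O = 3.343 − (2.8438 + 0.079521) = 0.41964 g → mol O = 0.41964 ÷ 15.999 = 0.026229 mol
Divide by the smallest (0.026229 mol): C 9.027, H 3.008, O 1.000

(B) C9H3O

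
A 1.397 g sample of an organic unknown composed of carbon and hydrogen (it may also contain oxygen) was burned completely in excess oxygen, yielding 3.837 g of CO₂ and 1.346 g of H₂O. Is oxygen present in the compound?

yes

mol C = 3.837 g CO₂ ÷ 44.009 g/mol = 0.087187 mol
mol H = 2 × 1.346 g H₂O ÷ 18.015 g/mol = 0.14943 mol
C and H account for only 1.1978 g of the 1.397 g sample; the remaining 0.19917 g must be oxygen.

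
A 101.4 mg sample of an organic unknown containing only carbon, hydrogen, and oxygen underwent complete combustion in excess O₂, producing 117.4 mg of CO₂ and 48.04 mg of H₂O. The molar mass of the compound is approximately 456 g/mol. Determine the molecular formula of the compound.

C12H24O18

mol C = 0.1174 g CO₂ ÷ 44.009 g/mol = 0.0026676 mol
mol H = 2 × 0.04804 g H₂O ÷ 18.015 g/mol = 0.0053333 mol
mass O = 0.1014 − (0.032041 + 0.0053760) = 0.063983 g → mol O = 0.063983 ÷ 15.999 = 0.0039992 mol
Divide by the smallest (0.0026676 mol): C 1.000, H 1.999, O 1.499
Multiplying each by 2 gives whole numbers: C 2.00, H 4.00, O 3.00
Empirical formula: C2H4O3
Empirical-formula mass = 76.05 g/mol; 456 ÷ 76.05 ≈ 6, so the molecular formula is C12H24O18.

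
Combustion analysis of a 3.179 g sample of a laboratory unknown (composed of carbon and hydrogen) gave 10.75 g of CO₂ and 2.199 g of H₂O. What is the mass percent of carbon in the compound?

mol C = 10.75 g CO₂ ÷ 44.009 g/mol = 0.24427 mol
mol H = 2 × 2.199 g H₂O ÷ 18.015 g/mol = 0.24413 mol
mass % C = 2.9339 g ÷ 3.179 g × 100%

92.29%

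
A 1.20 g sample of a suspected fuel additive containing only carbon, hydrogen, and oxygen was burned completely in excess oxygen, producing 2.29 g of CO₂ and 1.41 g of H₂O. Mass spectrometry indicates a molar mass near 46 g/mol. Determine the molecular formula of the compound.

C2H6O

mol C = 2.29 g CO₂ ÷ 44.009 g/mol = 0.05203 mol
mol H = 2 × 1.41 g H₂O ÷ 18.015 g/mol = 0.1565 mol
mass O = 1.20 − (0.6250 + 0.1578) = 0.4172 g → mol O = 0.4172 ÷ 15.999 = 0.02608 mol
Divide by the smallest (0.02608 mol): C 1.995, H 6.003, O 1.000
Empirical formula: C2H6O
Empirical-formula mass = 46.07 g/mol; 46 ÷ 46.07 ≈ 1, so the molecular formula is C2H6O.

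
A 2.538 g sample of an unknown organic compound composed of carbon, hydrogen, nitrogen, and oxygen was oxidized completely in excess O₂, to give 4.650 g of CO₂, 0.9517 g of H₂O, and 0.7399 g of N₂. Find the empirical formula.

mol C = 4.650 g CO₂ ÷ 44.009 g/mol = 0.10566 mol
mol H = 2 × 0.9517 g H₂O ÷ 18.015 g/mol = 0.10566 mol
mol N = 2 × 0.7399 g N₂ ÷ 28.014 g/mol = 0.052824 mol
mass O = 2.538 − (1.2691 + 0.10650 + 0.73990) = 0.42251 g → mol O = 0.42251 ÷ 15.999 = 0.026409 mol
Divide by the smallest (0.026409 mol): C 4.001, H 4.001, N 2.000, O 1.000

C4H4N2O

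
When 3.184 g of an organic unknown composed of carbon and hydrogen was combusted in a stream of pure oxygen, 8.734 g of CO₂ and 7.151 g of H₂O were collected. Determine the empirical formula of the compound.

mol C = 8.734 g CO₂ ÷ 44.009 g/mol = 0.19846 mol
mol H = 2 × 7.151 g H₂O ÷ 18.015 g/mol = 0.79389 mol
Divide by the smallest (0.19846 mol): C 1.000, H 4.000

CH4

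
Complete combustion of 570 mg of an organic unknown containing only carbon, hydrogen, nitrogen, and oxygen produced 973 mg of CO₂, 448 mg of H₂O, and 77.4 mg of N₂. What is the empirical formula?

mol C = 0.973 g CO₂ ÷ 44.009 g/mol = 0.02211 mol
mol H = 2 × 0.448 g H₂O ÷ 18.015 g/mol = 0.04974 mol
mol N = 2 × 0.0774 g N₂ ÷ 28.014 g/mol = 0.005526 mol
mass O = 0.570 − (0.2656 + 0.05013 + 0.07740) = 0.1769 g → mol O = 0.1769 ÷ 15.999 = 0.01106 mol
Divide by the smallest (0.005526 mol): C 4.001, H 9.001, N 1.000, O 2.001

C4H9NO2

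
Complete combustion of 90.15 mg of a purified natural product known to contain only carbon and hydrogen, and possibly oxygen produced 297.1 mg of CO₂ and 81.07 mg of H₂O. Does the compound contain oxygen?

mol C = 0.2971 g CO₂ ÷ 44.009 g/mol = 0.0067509 mol
mol H = 2 × 0.08107 g H₂O ÷ 18.015 g/mol = 0.0090003 mol
C and H together account for 0.090157 g — essentially the entire 0.09015 g sample — so the compound contains no oxygen.

no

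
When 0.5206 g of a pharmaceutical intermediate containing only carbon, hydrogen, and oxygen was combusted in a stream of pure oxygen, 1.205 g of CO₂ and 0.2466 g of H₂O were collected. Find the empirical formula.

mol C = 1.205 g CO₂ ÷ 44.009 g/mol = 0.027381 mol
mol H = 2 × 0.2466 g H₂O ÷ 18.015 g/mol = 0.027377 mol
mass O = 0.5206 − (0.32887 + 0.027596) = 0.16413 g → mol O = 0.16413 ÷ 15.999 = 0.010259 mol
Divide by the smallest (0.010259 mol): C 2.669, H 2.669, O 1.000
Multiplying each by 3 gives whole numbers: C 8.01, H 8.01, O 3.00

C8H8O3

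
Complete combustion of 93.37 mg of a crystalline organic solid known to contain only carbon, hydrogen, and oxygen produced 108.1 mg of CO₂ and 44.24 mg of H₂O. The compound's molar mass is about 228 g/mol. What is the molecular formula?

C6H12O9

mol C = 0.1081 g CO₂ ÷ 44.009 g/mol = 0.0024563 mol
mol H = 2 × 0.04424 g H₂O ÷ 18.015 g/mol = 0.0049115 mol
mass O = 0.09337 − (0.029503 + 0.0049508) = 0.058916 g → mol O = 0.058916 ÷ 15.999 = 0.0036825 mol
Divide by the smallest (0.0024563 mol): C 1.000, H 2.000, O 1.499
Multiplying each by 2 gives whole numbers: C 2.00, H 4.00, O 3.00
Empirical formula: C2H4O3
Empirical-formula mass = 76.05 g/mol; 228 ÷ 76.05 ≈ 3, so the molecular formula is C6H12O9.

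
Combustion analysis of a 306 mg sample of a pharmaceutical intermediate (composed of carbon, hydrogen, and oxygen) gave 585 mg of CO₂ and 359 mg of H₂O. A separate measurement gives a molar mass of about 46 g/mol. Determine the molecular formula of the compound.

mol C = 0.585 g CO₂ ÷ 44.009 g/mol = 0.01329 mol
mol H = 2 × 0.359 g H₂O ÷ 18.015 g/mol = 0.03986 mol
mass O = 0.306 − (0.1597 + 0.04017) = 0.1062 g → mol O = 0.1062 ÷ 15.999 = 0.006636 mol
Divide by the smallest (0.006636 mol): C 2.003, H 6.006, O 1.000
Empirical formula: C2H6O
Empirical-formula mass = 46.07 g/mol; 46 ÷ 46.07 ≈ 1, so the molecular formula is C2H6O.

C2H6O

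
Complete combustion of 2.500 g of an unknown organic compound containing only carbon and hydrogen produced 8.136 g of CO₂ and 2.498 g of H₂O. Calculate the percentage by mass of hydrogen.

11.18%

mol C = 8.136 g CO₂ ÷ 44.009 g/mol = 0.18487 mol
mol H = 2 × 2.498 g H₂O ÷ 18.015 g/mol = 0.27732 mol
mass % H = 0.27954 g ÷ 2.500 g × 100%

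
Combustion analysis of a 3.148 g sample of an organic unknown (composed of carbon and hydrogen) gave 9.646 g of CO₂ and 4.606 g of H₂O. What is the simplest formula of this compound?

mol C = 9.646 g CO₂ ÷ 44.009 g/mol = 0.21918 mol
mol H = 2 × 4.606 g H₂O ÷ 18.015 g/mol = 0.51135 mol
Divide by the smallest (0.21918 mol): C 1.000, H 2.333
Multiplying each by 3 gives whole numbers: C 3.00, H 7.00

C3H7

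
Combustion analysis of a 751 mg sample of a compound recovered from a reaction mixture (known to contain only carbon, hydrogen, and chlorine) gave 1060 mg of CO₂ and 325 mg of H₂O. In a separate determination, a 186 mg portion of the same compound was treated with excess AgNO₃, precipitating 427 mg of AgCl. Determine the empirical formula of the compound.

C2H3Cl

mol C = 1.06 g CO₂ ÷ 44.009 g/mol = 0.02409 mol
mol H = 2 × 0.325 g H₂O ÷ 18.015 g/mol = 0.03608 mol
From the AgCl data: mol Cl per gram of compound = (0.427 ÷ 143.318) ÷ 0.186 = 0.01602 mol/g, so in the 0.751 g combustion sample mol Cl = 0.01203 mol
Divide by the smallest (0.01203 mol): C 2.002, H 2.999, Cl 1.000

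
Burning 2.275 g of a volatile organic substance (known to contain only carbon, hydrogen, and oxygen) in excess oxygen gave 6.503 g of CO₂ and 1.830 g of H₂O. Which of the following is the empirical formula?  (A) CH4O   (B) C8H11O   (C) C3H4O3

mol C = 6.503 g CO₂ ÷ 44.009 g/mol = 0.14777 mol
mol H = 2 × 1.830 g H₂O ÷ 18.015 g/mol = 0.20316 mol
mass O = 2.275 − (1.7748 + 0.20479) = 0.29540 g → mol O = 0.29540 ÷ 15.999 = 0.018464 mol
Divide by the smallest (0.018464 mol): C 8.003, H 11.003, O 1.000

(B) C8H11O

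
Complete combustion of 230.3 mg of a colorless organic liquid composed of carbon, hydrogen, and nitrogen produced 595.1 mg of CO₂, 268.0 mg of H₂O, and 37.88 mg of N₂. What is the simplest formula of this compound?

C5H11N

mol C = 0.5951 g CO₂ ÷ 44.009 g/mol = 0.013522 mol
mol H = 2 × 0.2680 g H₂O ÷ 18.015 g/mol = 0.029753 mol
mol N = 2 × 0.03788 g N₂ ÷ 28.014 g/mol = 0.0027044 mol
Divide by the smallest (0.0027044 mol): C 5.000, H 11.002, N 1.000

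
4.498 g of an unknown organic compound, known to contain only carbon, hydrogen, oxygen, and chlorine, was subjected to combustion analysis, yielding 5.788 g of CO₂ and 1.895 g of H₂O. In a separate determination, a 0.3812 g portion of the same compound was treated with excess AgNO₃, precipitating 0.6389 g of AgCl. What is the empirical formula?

mol C = 5.788 g CO₂ ÷ 44.009 g/mol = 0.13152 mol
mol H = 2 × 1.895 g H₂O ÷ 18.015 g/mol = 0.21038 mol
From the AgCl data: mol Cl per gram of compound = (0.6389 ÷ 143.318) ÷ 0.3812 = 0.011694 mol/g, so in the 4.498 g combustion sample mol Cl = 0.052602 mol
mass O = 4.498 − (1.5797 + 0.21206 + 1.8647) = 0.84154 g → mol O = 0.84154 ÷ 15.999 = 0.052600 mol
Divide by the smallest (0.052600 mol): C 2.500, H 4.000, Cl 1.000, O 1.000
Multiplying each by 2 gives whole numbers: C 5.00, H 8.00, Cl 2.00, O 2.00

C5H8Cl2O2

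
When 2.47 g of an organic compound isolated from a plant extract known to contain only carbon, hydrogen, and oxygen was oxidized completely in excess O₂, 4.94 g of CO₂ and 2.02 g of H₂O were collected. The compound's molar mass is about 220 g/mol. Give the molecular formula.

mol C = 4.94 g CO₂ ÷ 44.009 g/mol = 0.1122 mol
mol H = 2 × 2.02 g H₂O ÷ 18.015 g/mol = 0.2243 mol
mass O = 2.47 − (1.348 + 0.2261) = 0.8957 g → mol O = 0.8957 ÷ 15.999 = 0.05599 mol
Divide by the smallest (0.05599 mol): C 2.005, H 4.006, O 1.000
Empirical formula: C2H4O
Empirical-formula mass = 44.05 g/mol; 220 ÷ 44.05 ≈ 5, so the molecular formula is C10H20O5.

C10H20O5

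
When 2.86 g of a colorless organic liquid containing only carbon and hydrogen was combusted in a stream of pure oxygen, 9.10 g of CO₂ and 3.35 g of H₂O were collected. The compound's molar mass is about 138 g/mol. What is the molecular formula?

mol C = 9.10 g CO₂ ÷ 44.009 g/mol = 0.2068 mol
mol H = 2 × 3.35 g H₂O ÷ 18.015 g/mol = 0.3719 mol
Divide by the smallest (0.2068 mol): C 1.000, H 1.799
Multiplying each by 5 gives whole numbers: C 5.00, H 8.99
Empirical formula: C5H9
Empirical-formula mass = 69.13 g/mol; 138 ÷ 69.13 ≈ 2, so the molecular formula is C10H18.

C10H18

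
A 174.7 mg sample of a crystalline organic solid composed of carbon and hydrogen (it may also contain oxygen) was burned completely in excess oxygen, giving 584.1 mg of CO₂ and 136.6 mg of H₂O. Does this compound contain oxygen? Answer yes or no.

no

mol C = 0.5841 g CO₂ ÷ 44.009 g/mol = 0.013272 mol
mol H = 2 × 0.1366 g H₂O ÷ 18.015 g/mol = 0.015165 mol
C and H together account for 0.17470 g — essentially the entire 0.1747 g sample — so the compound contains no oxygen.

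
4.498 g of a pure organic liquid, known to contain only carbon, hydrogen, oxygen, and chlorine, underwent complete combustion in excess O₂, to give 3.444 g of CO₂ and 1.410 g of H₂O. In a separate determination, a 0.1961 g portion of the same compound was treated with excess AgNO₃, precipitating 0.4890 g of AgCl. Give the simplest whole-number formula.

C2H4Cl2O

mol C = 3.444 g CO₂ ÷ 44.009 g/mol = 0.078257 mol
mol H = 2 × 1.410 g H₂O ÷ 18.015 g/mol = 0.15654 mol
From the AgCl data: mol Cl per gram of compound = (0.4890 ÷ 143.318) ÷ 0.1961 = 0.017399 mol/g, so in the 4.498 g combustion sample mol Cl = 0.078262 mol
mass O = 4.498 − (0.93994 + 0.15779 + 2.7744) = 0.62589 g → mol O = 0.62589 ÷ 15.999 = 0.039120 mol
Divide by the smallest (0.039120 mol): C 2.000, H 4.001, Cl 2.001, O 1.000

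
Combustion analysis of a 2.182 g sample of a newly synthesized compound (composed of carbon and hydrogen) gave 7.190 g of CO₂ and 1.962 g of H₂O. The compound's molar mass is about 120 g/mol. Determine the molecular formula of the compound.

C9H12

mol C = 7.190 g CO₂ ÷ 44.009 g/mol = 0.16338 mol
mol H = 2 × 1.962 g H₂O ÷ 18.015 g/mol = 0.21782 mol
Divide by the smallest (0.16338 mol): C 1.000, H 1.333
Multiplying each by 3 gives whole numbers: C 3.00, H 4.00
Empirical formula: C3H4
Empirical-formula mass = 40.06 g/mol; 120 ÷ 40.06 ≈ 3, so the molecular formula is C9H12.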